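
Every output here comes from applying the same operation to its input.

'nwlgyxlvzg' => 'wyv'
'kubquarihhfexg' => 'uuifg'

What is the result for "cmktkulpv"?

Rule — keep one character in every 3, starting at position 2 (positions 2nd, 5th, 8th, ...).
"cmktkulpv" → "mkp".

mkp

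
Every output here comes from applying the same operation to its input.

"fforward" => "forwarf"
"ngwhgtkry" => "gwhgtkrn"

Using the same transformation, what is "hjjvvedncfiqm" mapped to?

jjvvedncfiqh

The pattern: swap the first and last characters, then delete the first character.
Applying both steps to "hjjvvedncfiqm": "mjjvvedncfiqh", then "jjvvedncfiqh".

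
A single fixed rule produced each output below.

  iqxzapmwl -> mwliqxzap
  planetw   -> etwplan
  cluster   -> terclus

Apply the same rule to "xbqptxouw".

In each case the input is transformed by: move the last 3 characters to the front (rotate right by 3).
Doing the same to "xbqptxouw": "ouwxbqptx".

ouwxbqptx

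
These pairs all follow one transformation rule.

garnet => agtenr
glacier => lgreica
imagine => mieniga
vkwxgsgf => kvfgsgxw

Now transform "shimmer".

hsremmi

The pattern: move the first 2 characters to the end (rotate left by 2), then reverse the string.
Applying both steps to "shimmer": "immersh", then "hsremmi".
(Check on "garnet": → "rnetga" → "agtenr" ✓)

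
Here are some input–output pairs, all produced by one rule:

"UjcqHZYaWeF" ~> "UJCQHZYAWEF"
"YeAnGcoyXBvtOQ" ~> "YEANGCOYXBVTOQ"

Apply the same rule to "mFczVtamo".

MFCZVTAMO

The rule is to convert every letter to uppercase.
Applying that to "mFczVtamo" gives "MFCZVTAMO".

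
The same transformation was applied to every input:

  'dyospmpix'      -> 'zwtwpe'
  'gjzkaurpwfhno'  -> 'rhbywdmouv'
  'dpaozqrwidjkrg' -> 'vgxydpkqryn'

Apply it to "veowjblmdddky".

The pattern: shift every letter 7 places forward in the alphabet (wrapping around), then delete the first 3 characters.
On "veowjblmdddky": the first step gives "clvdqistkkkrf", and the second then gives "dqistkkkrf".

dqistkkkrf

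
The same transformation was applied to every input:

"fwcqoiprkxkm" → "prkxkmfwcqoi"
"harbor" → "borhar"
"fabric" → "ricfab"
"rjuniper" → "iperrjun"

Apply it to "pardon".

Looking at the pairs, the operation is to swap the front and back halves of the string.
"pardon" → "donpar".

donpar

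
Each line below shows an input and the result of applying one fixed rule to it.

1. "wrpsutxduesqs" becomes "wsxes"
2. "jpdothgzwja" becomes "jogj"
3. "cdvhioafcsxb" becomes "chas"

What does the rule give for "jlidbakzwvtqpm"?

jdkvp

What's happening: keep one character in every 3, starting at position 1 (positions 1st, 4th, 7th, ...).
For "jlidbakzwvtqpm" the result is "jdkvp".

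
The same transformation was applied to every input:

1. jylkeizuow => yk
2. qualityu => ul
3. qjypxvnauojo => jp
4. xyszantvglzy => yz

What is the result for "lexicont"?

What's happening: keep every other character starting from the second (positions 2nd, 4th, 6th, ...), then keep only the first 2 characters.
Starting from "lexicont": after the first operation, "eiot"; after the second, "ei".

ei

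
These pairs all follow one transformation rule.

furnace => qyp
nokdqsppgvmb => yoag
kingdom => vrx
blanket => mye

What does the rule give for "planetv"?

ayg

Rule — shift every letter 11 places forward in the alphabet (wrapping around), then keep one character in every 3, starting at position 1 (positions 1st, 4th, 7th, ...).
Starting from "planetv": after the first operation, "awlypeg"; after the second, "ayg".
(Check on "furnace": → "qfcylnp" → "qyp" ✓)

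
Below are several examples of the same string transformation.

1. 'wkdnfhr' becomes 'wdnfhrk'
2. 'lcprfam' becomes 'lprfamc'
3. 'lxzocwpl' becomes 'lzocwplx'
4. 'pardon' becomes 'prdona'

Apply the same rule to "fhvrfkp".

The rule is to move the first character to the end, then swap the first and last characters.
Starting from "fhvrfkp": after the first operation, "hvrfkpf"; after the second, "fvrfkph".

fvrfkph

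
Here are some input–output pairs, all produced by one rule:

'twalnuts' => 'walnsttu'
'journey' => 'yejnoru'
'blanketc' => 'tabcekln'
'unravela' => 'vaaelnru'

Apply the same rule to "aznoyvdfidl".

zaddfilnovy

The pattern: sort the characters into alphabetical order, then move the last character to the front.
On "aznoyvdfidl": the first step gives "addfilnovyz", and the second then gives "zaddfilnovy".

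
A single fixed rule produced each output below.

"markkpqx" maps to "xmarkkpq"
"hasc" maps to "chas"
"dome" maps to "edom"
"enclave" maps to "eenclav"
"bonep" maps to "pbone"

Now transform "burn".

nbur

Looking at the pairs, the operation is to move the last character to the front.
"burn" → "nbur".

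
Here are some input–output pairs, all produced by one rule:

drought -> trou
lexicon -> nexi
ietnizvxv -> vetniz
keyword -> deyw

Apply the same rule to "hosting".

gost

The rule is to swap the first and last characters, then delete the last 3 characters.
For "hosting" the result is "gost".
(Check on "keyword": → "deywork" → "deyw" ✓)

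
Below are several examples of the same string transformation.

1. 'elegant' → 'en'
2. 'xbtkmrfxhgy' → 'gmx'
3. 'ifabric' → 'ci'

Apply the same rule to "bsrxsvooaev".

erv

What's happening: sort the characters into alphabetical order, then keep one character in every 3, starting at position 3 (positions 3rd, 6th, 9th, ...).
Working it through for "bsrxsvooaev": intermediate "abeoorssvvx", final "erv".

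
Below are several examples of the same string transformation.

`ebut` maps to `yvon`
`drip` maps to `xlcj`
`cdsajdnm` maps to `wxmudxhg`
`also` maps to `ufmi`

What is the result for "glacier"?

What's happening: shift every letter 6 places backward in the alphabet (wrapping around).
On "glacier" that produces "afuwcyl".

afuwcyl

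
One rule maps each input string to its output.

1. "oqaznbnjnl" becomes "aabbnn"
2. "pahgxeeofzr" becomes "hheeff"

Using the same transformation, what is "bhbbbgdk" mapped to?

bbgg

The transformation: keep one character in every 3, starting at position 3 (positions 3rd, 6th, 9th, ...), then double every character.
Starting from "bhbbbgdk": after the first operation, "bg"; after the second, "bbgg".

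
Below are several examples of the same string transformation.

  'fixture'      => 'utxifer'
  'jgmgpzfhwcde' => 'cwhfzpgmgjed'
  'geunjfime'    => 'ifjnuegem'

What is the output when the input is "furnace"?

anrufec

The pattern: reverse the string, then move the first 2 characters to the end (rotate left by 2).
Working it through for "furnace": intermediate "ecanruf", final "anrufec".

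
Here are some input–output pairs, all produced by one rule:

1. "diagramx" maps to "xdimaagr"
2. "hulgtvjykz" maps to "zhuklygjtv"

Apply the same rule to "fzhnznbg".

Looking at the pairs, the operation is to swap the first and last characters, then take characters alternately from the front and the back (1st, last, 2nd, 2nd-last, ...).
Applying both steps to "fzhnznbg": "gzhnznbf", then "gfzbhnnz".

gfzbhnnz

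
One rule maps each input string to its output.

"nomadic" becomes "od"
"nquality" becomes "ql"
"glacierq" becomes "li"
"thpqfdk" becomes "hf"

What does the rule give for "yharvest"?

What's happening: move the last character to the front, then keep one character in every 3, starting at position 3 (positions 3rd, 6th, 9th, ...).
Working it through for "yharvest": intermediate "tyharves", final "hv".

hv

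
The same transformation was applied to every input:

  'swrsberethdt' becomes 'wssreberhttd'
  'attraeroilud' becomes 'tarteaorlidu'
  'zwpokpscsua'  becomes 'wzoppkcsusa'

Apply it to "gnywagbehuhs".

ngwygaebuhsh

In each case the input is transformed by: swap each adjacent pair of characters (1↔2, 3↔4, ...).
Applying that to "gnywagbehuhs" gives "ngwygaebuhsh".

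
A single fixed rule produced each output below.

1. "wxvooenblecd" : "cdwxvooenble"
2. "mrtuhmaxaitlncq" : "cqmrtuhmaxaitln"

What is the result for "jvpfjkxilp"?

lpjvpfjkxi

Rule — move the last 2 characters to the front (rotate right by 2).
On "jvpfjkxilp" that produces "lpjvpfjkxi".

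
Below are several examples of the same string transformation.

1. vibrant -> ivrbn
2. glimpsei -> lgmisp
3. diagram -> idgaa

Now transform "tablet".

Looking at the pairs, the operation is to swap each adjacent pair of characters (1↔2, 3↔4, ...), then delete the last 2 characters.
For "tablet", step one produces "atlbte"; step two turns that into "atlb".

atlb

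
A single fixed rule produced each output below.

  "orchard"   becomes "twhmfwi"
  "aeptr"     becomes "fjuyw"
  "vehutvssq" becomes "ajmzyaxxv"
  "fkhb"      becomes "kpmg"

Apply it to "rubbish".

What's happening: shift every letter 5 places forward in the alphabet (wrapping around).
Doing the same to "rubbish": "wzggnxm".

wzggnxm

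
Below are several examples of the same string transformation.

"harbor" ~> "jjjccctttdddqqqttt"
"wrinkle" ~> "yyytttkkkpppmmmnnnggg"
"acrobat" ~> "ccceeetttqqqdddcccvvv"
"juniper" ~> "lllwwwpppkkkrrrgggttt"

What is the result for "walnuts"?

What's happening: repeat every character 3 times, then shift every letter 2 places forward in the alphabet (wrapping around).
For "walnuts", step one produces "wwwaaalllnnnuuutttsss"; step two turns that into "yyycccnnnpppwwwvvvuuu".
(Check on "harbor": → "hhhaaarrrbbbooorrr" → "jjjccctttdddqqqttt" ✓)

yyycccnnnpppwwwvvvuuu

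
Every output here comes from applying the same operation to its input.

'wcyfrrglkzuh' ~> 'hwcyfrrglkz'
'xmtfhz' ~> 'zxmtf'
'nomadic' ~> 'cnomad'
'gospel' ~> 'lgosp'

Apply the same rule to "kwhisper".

Looking at the pairs, the operation is to move the last 2 characters to the front (rotate right by 2), then delete the first character.
Working it through for "kwhisper": intermediate "erkwhisp", final "rkwhisp".

rkwhisp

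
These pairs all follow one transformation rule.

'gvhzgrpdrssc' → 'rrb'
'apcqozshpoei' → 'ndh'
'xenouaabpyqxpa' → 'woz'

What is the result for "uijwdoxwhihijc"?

hib

Each output is the input with this applied: shift every letter 1 place backward in the alphabet (wrapping around), then keep only the last 3 characters.
So "uijwdoxwhihijc" becomes "hib".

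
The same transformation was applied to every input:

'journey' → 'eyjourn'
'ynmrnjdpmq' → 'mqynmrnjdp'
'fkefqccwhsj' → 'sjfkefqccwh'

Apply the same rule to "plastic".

icplast

The pattern: move the last 2 characters to the front (rotate right by 2).
For "plastic" the result is "icplast".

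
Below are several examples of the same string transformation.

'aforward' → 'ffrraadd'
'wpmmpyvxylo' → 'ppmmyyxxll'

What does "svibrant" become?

Rule — keep every other character starting from the second (positions 2nd, 4th, 6th, ...), then double every character.
Starting from "svibrant": after the first operation, "vbat"; after the second, "vvbbaatt".

vvbbaatt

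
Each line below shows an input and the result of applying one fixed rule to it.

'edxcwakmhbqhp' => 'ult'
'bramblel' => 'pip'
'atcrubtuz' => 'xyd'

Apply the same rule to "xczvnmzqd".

Each output is the input with this applied: shift every letter 4 places forward in the alphabet (wrapping around), then keep only the last 3 characters.
Applying both steps to "xczvnmzqd": "bgdzrqduh", then "duh".

duh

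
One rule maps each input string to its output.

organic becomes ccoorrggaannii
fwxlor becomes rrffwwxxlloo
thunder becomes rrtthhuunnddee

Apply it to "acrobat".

ttaaccrroobbaa

The transformation: double every character, then move the last 2 characters to the front (rotate right by 2).
On "acrobat": the first step gives "aaccrroobbaatt", and the second then gives "ttaaccrroobbaa".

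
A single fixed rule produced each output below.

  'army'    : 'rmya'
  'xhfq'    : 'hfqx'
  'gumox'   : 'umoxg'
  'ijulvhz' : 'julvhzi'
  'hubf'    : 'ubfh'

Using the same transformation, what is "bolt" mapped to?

Each output is the input with this applied: move the first character to the end.
"bolt" → "oltb".

oltb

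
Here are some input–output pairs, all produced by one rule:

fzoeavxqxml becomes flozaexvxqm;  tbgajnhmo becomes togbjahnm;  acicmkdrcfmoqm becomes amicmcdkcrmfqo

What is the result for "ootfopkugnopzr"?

ortoofkpguonzp

Each output is the input with this applied: move the last character to the front, then swap each adjacent pair of characters (1↔2, 3↔4, ...).
Starting from "ootfopkugnopzr": after the first operation, "rootfopkugnopz"; after the second, "ortoofkpguonzp".
(Check on "acicmkdrcfmoqm": → "macicmkdrcfmoq" → "amicmcdkcrmfqo" ✓)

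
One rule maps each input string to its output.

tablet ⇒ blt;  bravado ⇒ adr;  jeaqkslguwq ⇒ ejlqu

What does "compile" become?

elo

The transformation: sort the characters into alphabetical order, then keep every other character starting from the second (positions 2nd, 4th, 6th, ...).
"compile" → "ceilmop" → "elo".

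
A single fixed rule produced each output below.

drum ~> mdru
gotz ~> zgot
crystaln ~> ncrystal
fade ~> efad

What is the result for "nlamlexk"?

The transformation: move the last character to the front.
"nlamlexk" → "knlamlex".

knlamlex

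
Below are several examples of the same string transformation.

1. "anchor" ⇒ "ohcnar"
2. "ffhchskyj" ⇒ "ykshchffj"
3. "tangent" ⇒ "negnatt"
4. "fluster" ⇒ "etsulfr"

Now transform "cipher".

ehpicr

Each output is the input with this applied: reverse the string, then move the first character to the end.
Working it through for "cipher": intermediate "rehpic", final "ehpicr".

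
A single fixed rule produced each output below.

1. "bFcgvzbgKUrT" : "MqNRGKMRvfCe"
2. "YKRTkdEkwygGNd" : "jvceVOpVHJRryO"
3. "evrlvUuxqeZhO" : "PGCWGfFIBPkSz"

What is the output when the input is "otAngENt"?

ZElYRpyE

Looking at the pairs, the operation is to flip the case of every letter, then shift every letter 11 places forward in the alphabet (wrapping around).
Working it through for "otAngENt": intermediate "OTaNGenT", final "ZElYRpyE".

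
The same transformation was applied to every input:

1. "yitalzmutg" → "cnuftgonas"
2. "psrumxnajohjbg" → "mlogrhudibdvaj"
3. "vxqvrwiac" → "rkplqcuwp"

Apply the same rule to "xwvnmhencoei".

qphgbyhwiycr

In each case the input is transformed by: move the first character to the end, then shift every letter 6 places backward in the alphabet (wrapping around).
On "xwvnmhencoei": the first step gives "wvnmhencoeix", and the second then gives "qphgbyhwiycr".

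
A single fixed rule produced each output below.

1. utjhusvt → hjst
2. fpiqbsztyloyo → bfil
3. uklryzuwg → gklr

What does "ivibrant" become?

Rule — sort the characters into alphabetical order, then keep only the first 4 characters.
Working it through for "ivibrant": intermediate "abiinrtv", final "abii".

abii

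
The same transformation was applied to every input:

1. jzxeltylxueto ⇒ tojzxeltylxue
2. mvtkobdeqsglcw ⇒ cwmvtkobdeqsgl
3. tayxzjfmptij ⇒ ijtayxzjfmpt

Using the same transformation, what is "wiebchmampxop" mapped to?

Rule — move the last 2 characters to the front (rotate right by 2).
Applying that to "wiebchmampxop" gives "opwiebchmampx".

opwiebchmampx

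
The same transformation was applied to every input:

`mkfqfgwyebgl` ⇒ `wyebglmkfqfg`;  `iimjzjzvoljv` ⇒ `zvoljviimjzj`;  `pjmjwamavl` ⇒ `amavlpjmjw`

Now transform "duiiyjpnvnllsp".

In each case the input is transformed by: swap the front and back halves of the string.
Doing the same to "duiiyjpnvnllsp": "nvnllspduiiyjp".

nvnllspduiiyjp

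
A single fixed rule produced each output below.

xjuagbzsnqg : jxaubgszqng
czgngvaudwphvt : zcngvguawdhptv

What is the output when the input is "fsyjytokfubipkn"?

sfjytykoufibkpn

What's happening: swap each adjacent pair of characters (1↔2, 3↔4, ...).
"fsyjytokfubipkn" → "sfjytykoufibkpn".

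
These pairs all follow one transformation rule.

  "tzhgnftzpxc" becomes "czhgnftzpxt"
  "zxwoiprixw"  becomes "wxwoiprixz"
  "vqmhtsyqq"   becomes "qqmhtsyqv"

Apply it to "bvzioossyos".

Each output is the input with this applied: swap the first and last characters.
Applying that to "bvzioossyos" gives "svzioossyob".

svzioossyob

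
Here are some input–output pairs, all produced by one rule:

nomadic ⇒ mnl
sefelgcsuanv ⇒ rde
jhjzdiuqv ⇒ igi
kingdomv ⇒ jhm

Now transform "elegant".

The rule is to shift every letter 1 place backward in the alphabet (wrapping around), then keep only the first 3 characters.
Applying both steps to "elegant": "dkdfzms", then "dkd".

dkd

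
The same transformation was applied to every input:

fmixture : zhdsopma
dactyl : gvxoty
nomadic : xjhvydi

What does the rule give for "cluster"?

mgpnozx

The transformation: shift every letter 5 places backward in the alphabet (wrapping around), then swap the first and last characters.
Applying that to "cluster" gives "mgpnozx".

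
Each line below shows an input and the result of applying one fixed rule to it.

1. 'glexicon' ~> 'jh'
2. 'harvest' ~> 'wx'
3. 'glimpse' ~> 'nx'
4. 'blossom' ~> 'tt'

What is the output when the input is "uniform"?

Each output is the input with this applied: shift every letter 5 places forward in the alphabet (wrapping around), then keep one character in every 3, starting at position 3 (positions 3rd, 6th, 9th, ...).
On "uniform": the first step gives "zsnktwr", and the second then gives "nw".

nw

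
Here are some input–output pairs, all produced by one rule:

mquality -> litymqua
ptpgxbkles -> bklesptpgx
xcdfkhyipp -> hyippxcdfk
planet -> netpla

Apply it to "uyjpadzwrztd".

zwrztduyjpad

What's happening: swap the front and back halves of the string.
On "uyjpadzwrztd" that produces "zwrztduyjpad".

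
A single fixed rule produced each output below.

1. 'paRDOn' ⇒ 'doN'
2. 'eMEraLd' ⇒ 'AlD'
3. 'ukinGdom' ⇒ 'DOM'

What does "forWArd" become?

aRD

What's happening: flip the case of every letter, then keep only the last 3 characters.
For "forWArd", step one produces "FORwaRD"; step two turns that into "aRD".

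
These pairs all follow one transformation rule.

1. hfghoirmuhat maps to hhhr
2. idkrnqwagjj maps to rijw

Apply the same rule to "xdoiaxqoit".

ixtq

Rule — keep one character in every 3, starting at position 1 (positions 1st, 4th, 7th, ...), then swap each adjacent pair of characters (1↔2, 3↔4, ...).
For "xdoiaxqoit", step one produces "xiqt"; step two turns that into "ixtq".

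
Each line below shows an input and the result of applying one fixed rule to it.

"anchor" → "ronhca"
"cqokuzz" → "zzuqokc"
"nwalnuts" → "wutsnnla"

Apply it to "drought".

The pattern: sort the characters into reverse alphabetical order.
"drought" → "utrohgd".

utrohgd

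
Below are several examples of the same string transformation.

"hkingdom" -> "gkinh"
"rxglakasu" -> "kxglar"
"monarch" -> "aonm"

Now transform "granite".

Looking at the pairs, the operation is to delete the last 3 characters, then swap the first and last characters.
Doing the same to "granite": "nrag".

nrag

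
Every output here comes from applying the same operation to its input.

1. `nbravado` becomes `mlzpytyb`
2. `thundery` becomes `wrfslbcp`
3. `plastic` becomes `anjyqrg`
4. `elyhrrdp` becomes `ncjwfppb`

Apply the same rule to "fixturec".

adgvrspc

The pattern: shift every letter 2 places backward in the alphabet (wrapping around), then move the last character to the front.
Applying both steps to "fixturec": "dgvrspca", then "adgvrspc".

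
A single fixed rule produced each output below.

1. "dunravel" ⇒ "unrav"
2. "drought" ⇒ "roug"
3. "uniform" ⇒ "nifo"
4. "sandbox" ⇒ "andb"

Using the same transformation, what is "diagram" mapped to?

iagr

What's happening: move the first character to the end, then delete the last 3 characters.
"diagram" → "iagr".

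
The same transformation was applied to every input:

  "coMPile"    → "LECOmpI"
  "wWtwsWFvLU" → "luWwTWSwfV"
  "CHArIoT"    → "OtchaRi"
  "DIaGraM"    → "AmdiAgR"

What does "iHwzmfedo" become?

DOIhWZMFE

In each case the input is transformed by: move the last 2 characters to the front (rotate right by 2), then flip the case of every letter.
For "iHwzmfedo", step one produces "doiHwzmfe"; step two turns that into "DOIhWZMFE".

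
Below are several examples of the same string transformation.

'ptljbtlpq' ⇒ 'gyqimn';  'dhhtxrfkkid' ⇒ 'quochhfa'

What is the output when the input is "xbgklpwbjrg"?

Each output is the input with this applied: shift every letter 3 places backward in the alphabet (wrapping around), then delete the first 3 characters.
For "xbgklpwbjrg", step one produces "uydhimtygod"; step two turns that into "himtygod".

himtygod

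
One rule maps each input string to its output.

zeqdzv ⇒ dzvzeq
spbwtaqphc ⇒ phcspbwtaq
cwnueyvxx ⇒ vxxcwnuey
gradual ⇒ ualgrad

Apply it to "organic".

nicorga

Each output is the input with this applied: move the last 3 characters to the front (rotate right by 3).
"organic" → "nicorga".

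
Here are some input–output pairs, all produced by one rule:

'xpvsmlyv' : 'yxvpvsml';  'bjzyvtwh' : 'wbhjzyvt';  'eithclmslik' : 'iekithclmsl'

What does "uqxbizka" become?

Looking at the pairs, the operation is to swap the first and last characters, then move the last 2 characters to the front (rotate right by 2).
For "uqxbizka", step one produces "aqxbizku"; step two turns that into "kuaqxbiz".

kuaqxbiz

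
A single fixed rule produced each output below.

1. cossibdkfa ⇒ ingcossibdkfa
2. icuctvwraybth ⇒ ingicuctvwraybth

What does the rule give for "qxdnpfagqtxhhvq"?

ingqxdnpfagqtxhhvq

The rule is to prepend "ing".
So "qxdnpfagqtxhhvq" becomes "ingqxdnpfagqtxhhvq".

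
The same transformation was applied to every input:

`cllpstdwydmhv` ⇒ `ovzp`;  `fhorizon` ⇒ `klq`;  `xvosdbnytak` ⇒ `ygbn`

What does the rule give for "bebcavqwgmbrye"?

hdzeh

The transformation: keep one character in every 3, starting at position 2 (positions 2nd, 5th, 8th, ...), then shift every letter 3 places forward in the alphabet (wrapping around).
"bebcavqwgmbrye" → "eawbe" → "hdzeh".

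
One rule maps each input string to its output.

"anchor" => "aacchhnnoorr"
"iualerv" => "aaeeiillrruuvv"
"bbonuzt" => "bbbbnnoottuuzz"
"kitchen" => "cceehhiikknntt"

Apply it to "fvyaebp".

The rule is to double every character, then sort the characters into alphabetical order.
Starting from "fvyaebp": after the first operation, "ffvvyyaaeebbpp"; after the second, "aabbeeffppvvyy".

aabbeeffppvvyy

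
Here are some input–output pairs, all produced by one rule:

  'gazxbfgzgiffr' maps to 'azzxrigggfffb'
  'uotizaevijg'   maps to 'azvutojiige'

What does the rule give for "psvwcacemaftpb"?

What's happening: sort the characters into reverse alphabetical order, then move the last character to the front.
Doing the same to "psvwcacemaftpb": "awvtsppmfeccba".

awvtsppmfeccba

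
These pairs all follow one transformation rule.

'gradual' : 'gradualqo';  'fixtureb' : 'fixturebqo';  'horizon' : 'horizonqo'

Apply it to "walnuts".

walnutsqo

Rule — append "qo".
"walnuts" → "walnutsqo".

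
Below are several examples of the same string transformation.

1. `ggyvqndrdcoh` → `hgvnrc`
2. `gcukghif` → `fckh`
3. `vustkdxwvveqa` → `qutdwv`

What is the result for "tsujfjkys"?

ysjj

Rule — keep every other character starting from the second (positions 2nd, 4th, 6th, ...), then move the last character to the front.
"tsujfjkys" → "sjjy" → "ysjj".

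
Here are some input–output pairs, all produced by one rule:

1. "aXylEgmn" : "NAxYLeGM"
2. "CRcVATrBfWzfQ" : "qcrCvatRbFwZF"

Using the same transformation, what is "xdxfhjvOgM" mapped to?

mXDXFHJVoG

In each case the input is transformed by: flip the case of every letter, then move the last character to the front.
"xdxfhjvOgM" → "XDXFHJVoGm" → "mXDXFHJVoG".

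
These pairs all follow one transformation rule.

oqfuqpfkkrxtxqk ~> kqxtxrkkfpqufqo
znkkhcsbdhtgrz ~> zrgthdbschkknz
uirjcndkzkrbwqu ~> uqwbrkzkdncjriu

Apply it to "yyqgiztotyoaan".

naaoytotzigqyy

In each case the input is transformed by: reverse the string.
For "yyqgiztotyoaan" the result is "naaoytotzigqyy".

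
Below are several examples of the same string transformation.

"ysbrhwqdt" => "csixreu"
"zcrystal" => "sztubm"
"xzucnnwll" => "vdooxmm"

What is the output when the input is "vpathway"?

What's happening: delete the first 2 characters, then shift every letter 1 place forward in the alphabet (wrapping around).
Starting from "vpathway": after the first operation, "athway"; after the second, "buixbz".

buixbz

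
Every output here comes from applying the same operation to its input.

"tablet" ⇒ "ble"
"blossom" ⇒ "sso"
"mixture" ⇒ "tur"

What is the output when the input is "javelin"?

eli

The transformation: move the last character to the front, then keep only the last 3 characters.
For "javelin" the result is "eli".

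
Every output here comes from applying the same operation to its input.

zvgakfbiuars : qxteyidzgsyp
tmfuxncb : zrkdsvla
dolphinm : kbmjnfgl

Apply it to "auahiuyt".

rysyfgsw

The transformation: shift every letter 2 places backward in the alphabet (wrapping around), then move the last character to the front.
For "auahiuyt" the result is "rysyfgsw".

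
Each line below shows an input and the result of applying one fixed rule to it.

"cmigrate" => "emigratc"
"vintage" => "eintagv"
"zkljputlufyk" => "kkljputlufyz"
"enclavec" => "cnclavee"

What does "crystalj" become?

What's happening: swap the first and last characters.
"crystalj" → "jrystalc".

jrystalc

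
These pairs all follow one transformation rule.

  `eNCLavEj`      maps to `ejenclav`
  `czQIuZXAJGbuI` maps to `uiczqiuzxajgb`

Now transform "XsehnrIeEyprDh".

dhxsehnrieeypr

Each output is the input with this applied: move the last 2 characters to the front (rotate right by 2), then convert every letter to lowercase.
Applying that to "XsehnrIeEyprDh" gives "dhxsehnrieeypr".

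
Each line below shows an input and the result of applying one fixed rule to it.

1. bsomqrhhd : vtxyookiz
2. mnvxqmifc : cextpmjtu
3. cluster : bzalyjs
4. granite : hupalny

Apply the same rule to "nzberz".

What's happening: move the first 2 characters to the end (rotate left by 2), then shift every letter 7 places forward in the alphabet (wrapping around).
Working it through for "nzberz": intermediate "berznz", final "ilygug".

ilygug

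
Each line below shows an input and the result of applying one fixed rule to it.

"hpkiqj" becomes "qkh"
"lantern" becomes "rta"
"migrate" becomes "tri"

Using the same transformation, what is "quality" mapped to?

tlu

The transformation: reverse the string, then keep every other character starting from the second (positions 2nd, 4th, 6th, ...).
"quality" → "ytilauq" → "tlu".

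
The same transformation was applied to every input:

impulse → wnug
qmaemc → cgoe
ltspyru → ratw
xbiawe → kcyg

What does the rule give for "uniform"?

In each case the input is transformed by: shift every letter 2 places forward in the alphabet (wrapping around), then keep only the last 4 characters.
On "uniform" that produces "hqto".

hqto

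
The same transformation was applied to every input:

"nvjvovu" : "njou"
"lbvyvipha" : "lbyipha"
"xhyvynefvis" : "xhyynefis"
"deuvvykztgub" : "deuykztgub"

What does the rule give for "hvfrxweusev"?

hfrxweuse

What's happening: remove every "v".
Doing the same to "hvfrxweusev": "hfrxweuse".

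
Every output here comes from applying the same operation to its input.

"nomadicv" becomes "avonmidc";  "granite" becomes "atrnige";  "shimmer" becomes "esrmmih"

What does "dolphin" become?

The pattern: sort the characters into reverse alphabetical order, then move the last character to the front.
Applying both steps to "dolphin": "ponlihd", then "dponlih".

dponlih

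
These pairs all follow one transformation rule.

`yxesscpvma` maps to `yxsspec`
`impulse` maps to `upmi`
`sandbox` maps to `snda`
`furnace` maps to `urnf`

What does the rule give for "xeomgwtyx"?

In each case the input is transformed by: delete the last 3 characters, then sort the characters into reverse alphabetical order.
"xeomgwtyx" → "xeomgw" → "xwomge".

xwomge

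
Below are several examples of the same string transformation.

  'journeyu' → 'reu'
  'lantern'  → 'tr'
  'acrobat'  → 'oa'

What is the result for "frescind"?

Rule — delete the first 2 characters, then keep every other character starting from the second (positions 2nd, 4th, 6th, ...).
For "frescind", step one produces "escind"; step two turns that into "sid".

sid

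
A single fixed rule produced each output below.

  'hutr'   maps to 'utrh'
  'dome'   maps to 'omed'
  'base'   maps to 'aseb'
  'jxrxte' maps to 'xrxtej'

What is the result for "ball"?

allb

Each output is the input with this applied: move the first character to the end.
On "ball" that produces "allb".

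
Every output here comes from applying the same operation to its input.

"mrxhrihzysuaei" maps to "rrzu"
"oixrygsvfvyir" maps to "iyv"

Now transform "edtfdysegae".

dde

The rule is to delete the last 3 characters, then keep one character in every 3, starting at position 2 (positions 2nd, 5th, 8th, ...).
Working it through for "edtfdysegae": intermediate "edtfdyse", final "dde".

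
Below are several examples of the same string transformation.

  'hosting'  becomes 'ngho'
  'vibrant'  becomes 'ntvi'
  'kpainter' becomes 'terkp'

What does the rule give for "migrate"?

temi

The pattern: move the first 2 characters to the end (rotate left by 2), then delete the first 3 characters.
Applying both steps to "migrate": "gratemi", then "temi".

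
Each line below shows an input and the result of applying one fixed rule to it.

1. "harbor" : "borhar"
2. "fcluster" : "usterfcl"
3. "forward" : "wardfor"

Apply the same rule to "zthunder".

underzth

The pattern: move the first 3 characters to the end (rotate left by 3).
Applying that to "zthunder" gives "underzth".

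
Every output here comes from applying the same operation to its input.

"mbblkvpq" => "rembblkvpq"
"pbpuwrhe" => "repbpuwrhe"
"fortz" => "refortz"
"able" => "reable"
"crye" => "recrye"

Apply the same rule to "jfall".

Looking at the pairs, the operation is to prepend "re".
Applying that to "jfall" gives "rejfall".

rejfall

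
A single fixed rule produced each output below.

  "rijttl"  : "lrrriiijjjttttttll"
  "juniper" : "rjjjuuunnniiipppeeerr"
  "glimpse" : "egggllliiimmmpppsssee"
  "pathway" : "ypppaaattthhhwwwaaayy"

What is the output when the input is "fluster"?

What's happening: repeat every character 3 times, then move the last character to the front.
Applying both steps to "fluster": "fffllluuusssttteeerrr", then "rfffllluuusssttteeerr".

rfffllluuusssttteeerr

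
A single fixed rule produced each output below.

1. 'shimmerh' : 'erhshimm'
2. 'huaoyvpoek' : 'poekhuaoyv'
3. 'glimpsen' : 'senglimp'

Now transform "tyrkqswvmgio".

vmgiotyrkqsw

Each output is the input with this applied: swap the front and back halves of the string, then move the first character to the end.
Working it through for "tyrkqswvmgio": intermediate "wvmgiotyrkqs", final "vmgiotyrkqsw".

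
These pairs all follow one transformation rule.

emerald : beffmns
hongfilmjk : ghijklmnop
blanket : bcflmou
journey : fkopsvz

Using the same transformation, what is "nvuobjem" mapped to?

cfknopvw

Each output is the input with this applied: sort the characters into alphabetical order, then shift every letter 1 place forward in the alphabet (wrapping around).
Starting from "nvuobjem": after the first operation, "bejmnouv"; after the second, "cfknopvw".
(Check on "blanket": → "abeklnt" → "bcflmou" ✓)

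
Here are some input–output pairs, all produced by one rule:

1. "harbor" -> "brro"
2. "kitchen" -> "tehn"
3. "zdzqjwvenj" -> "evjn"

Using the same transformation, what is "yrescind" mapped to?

icdn

Looking at the pairs, the operation is to swap each adjacent pair of characters (1↔2, 3↔4, ...), then keep only the last 4 characters.
"yrescind" → "icdn".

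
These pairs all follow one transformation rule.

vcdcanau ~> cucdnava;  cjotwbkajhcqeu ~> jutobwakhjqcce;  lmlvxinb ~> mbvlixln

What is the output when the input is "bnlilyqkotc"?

ncilylkqtob

In each case the input is transformed by: swap the first and last characters, then swap each adjacent pair of characters (1↔2, 3↔4, ...).
Doing the same to "bnlilyqkotc": "ncilylkqtob".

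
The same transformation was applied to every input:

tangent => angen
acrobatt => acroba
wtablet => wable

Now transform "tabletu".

The pattern: remove every "t".
So "tabletu" becomes "ableu".

ableu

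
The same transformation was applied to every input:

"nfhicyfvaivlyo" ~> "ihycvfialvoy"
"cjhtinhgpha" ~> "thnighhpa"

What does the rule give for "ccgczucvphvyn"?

Looking at the pairs, the operation is to delete the first 2 characters, then swap each adjacent pair of characters (1↔2, 3↔4, ...).
"ccgczucvphvyn" → "gczucvphvyn" → "cguzvchpyvn".

cguzvchpyvn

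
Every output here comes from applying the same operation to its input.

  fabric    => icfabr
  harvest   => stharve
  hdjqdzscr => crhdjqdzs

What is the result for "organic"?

icorgan

The pattern: move the last 2 characters to the front (rotate right by 2).
"organic" → "icorgan".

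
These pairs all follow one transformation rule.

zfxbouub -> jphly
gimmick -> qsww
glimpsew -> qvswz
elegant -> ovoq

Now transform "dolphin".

What's happening: delete the last 3 characters, then shift every letter 10 places forward in the alphabet (wrapping around).
On "dolphin": the first step gives "dolp", and the second then gives "nyvz".

nyvz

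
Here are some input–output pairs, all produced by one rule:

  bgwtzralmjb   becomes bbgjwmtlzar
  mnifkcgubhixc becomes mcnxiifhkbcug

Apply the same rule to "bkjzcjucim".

Looking at the pairs, the operation is to take characters alternately from the front and the back (1st, last, 2nd, 2nd-last, ...).
So "bkjzcjucim" becomes "bmkijczucj".

bmkijczucj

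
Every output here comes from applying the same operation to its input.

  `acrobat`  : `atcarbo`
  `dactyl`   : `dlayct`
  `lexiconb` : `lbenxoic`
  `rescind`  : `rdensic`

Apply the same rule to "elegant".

etlneag

What's happening: take characters alternately from the front and the back (1st, last, 2nd, 2nd-last, ...).
"elegant" → "etlneag".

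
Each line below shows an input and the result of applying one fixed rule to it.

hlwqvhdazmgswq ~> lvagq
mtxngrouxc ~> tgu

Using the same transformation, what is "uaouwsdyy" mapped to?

awy

Each output is the input with this applied: keep one character in every 3, starting at position 2 (positions 2nd, 5th, 8th, ...).
So "uaouwsdyy" becomes "awy".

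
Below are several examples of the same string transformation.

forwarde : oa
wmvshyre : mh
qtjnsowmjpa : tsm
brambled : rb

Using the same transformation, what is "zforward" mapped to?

fw

Each output is the input with this applied: delete the last character, then keep one character in every 3, starting at position 2 (positions 2nd, 5th, 8th, ...).
On "zforward" that produces "fw".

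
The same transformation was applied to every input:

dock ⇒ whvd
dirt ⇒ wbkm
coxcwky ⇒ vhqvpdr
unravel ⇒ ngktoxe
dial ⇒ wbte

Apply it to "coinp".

Looking at the pairs, the operation is to shift every letter 7 places backward in the alphabet (wrapping around).
Doing the same to "coinp": "vhbgi".

vhbgi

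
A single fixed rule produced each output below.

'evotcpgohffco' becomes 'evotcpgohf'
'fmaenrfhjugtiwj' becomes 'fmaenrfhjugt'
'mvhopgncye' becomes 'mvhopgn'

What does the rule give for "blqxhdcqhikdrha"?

What's happening: delete the last 3 characters.
So "blqxhdcqhikdrha" becomes "blqxhdcqhikd".

blqxhdcqhikd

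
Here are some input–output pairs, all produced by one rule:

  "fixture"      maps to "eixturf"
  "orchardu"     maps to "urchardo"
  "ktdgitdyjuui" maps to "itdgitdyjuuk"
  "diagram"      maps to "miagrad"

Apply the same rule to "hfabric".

cfabrih

Rule — swap the first and last characters.
On "hfabric" that produces "cfabrih".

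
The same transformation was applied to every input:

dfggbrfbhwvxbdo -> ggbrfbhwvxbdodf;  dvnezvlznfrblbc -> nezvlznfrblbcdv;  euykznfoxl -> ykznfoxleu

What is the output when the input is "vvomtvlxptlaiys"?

omtvlxptlaiysvv

The rule is to move the first 2 characters to the end (rotate left by 2).
So "vvomtvlxptlaiys" becomes "omtvlxptlaiysvv".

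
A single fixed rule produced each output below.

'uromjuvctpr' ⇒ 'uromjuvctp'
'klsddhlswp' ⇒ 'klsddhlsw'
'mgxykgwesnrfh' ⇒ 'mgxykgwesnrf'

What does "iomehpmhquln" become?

The pattern: delete the last character.
"iomehpmhquln" → "iomehpmhqul".

iomehpmhqul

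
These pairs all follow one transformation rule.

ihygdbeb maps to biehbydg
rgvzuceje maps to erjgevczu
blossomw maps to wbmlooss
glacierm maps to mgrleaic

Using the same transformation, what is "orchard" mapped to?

What's happening: reverse the string, then take characters alternately from the front and the back (1st, last, 2nd, 2nd-last, ...).
"orchard" → "drahcro" → "dorrach".

dorrach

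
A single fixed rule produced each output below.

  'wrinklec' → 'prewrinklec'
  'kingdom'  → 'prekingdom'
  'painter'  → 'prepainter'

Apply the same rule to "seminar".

The rule is to prepend "pre".
So "seminar" becomes "preseminar".

preseminar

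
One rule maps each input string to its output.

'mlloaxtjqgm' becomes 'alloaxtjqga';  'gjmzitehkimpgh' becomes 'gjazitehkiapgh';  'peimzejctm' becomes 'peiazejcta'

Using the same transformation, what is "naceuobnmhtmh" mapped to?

What's happening: replace every "m" with "a".
For "naceuobnmhtmh" the result is "naceuobnahtah".

naceuobnahtah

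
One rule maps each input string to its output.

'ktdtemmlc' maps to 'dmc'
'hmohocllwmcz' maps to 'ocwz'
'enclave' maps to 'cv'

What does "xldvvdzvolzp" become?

ddop

The rule is to keep one character in every 3, starting at position 3 (positions 3rd, 6th, 9th, ...).
"xldvvdzvolzp" → "ddop".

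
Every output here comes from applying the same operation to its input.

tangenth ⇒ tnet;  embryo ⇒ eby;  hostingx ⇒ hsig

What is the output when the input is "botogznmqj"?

btgnq

The pattern: keep every other character starting from the first (positions 1st, 3rd, 5th, ...).
So "botogznmqj" becomes "btgnq".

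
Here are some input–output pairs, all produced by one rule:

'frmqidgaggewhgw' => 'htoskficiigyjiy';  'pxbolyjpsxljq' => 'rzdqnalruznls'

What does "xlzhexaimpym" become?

What's happening: shift every letter 2 places forward in the alphabet (wrapping around).
Doing the same to "xlzhexaimpym": "znbjgzckorao".

znbjgzckorao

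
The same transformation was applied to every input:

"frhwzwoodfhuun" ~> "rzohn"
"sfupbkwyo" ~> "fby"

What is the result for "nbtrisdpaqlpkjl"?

biplj

Looking at the pairs, the operation is to keep one character in every 3, starting at position 2 (positions 2nd, 5th, 8th, ...).
"nbtrisdpaqlpkjl" → "biplj".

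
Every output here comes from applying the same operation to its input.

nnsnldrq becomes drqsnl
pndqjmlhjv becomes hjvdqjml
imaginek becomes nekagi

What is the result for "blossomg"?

omgoss

In each case the input is transformed by: delete the first 2 characters, then move the last 3 characters to the front (rotate right by 3).
"blossomg" → "ossomg" → "omgoss".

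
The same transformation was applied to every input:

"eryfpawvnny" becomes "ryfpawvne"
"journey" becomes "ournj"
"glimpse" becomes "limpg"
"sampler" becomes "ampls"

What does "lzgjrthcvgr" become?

zgjrthcvl

Each output is the input with this applied: delete the last 2 characters, then move the first character to the end.
Starting from "lzgjrthcvgr": after the first operation, "lzgjrthcv"; after the second, "zgjrthcvl".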